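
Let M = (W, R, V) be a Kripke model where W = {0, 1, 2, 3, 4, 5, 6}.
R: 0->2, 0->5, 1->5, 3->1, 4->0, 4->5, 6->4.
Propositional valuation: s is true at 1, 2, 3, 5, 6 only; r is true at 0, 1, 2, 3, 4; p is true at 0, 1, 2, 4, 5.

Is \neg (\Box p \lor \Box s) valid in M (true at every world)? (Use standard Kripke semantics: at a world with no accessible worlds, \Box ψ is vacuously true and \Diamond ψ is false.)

No

Let φ = \neg (\Box p \lor \Box s). Evaluate φ at each world:
  0 (successors {2, 5}): φ is false.
  1 (successors {5}): φ is false.
  2 (successors ∅): φ is false.
  3 (successors {1}): φ is false.
  4 (successors {0, 5}): φ is false.
  5 (successors ∅): φ is false.
  6 (successors {4}): φ is false.
Detail at 0 (counterexample):
  At 0: \Box p \lor \Box s is true, so \neg (\Box p \lor \Box s) is false.
    At 0: \Box p is true, \Box s is true, so \Box p \lor \Box s is true.
      At 0: \Box p requires p at every successor {2, 5}.
        At 2: p is true.
        At 5: p is true.
      So \Box p is true at 0.
      At 0: \Box s requires s at every successor {2, 5}.
        At 2: s is true.
        At 5: s is true.
      So \Box s is true at 0.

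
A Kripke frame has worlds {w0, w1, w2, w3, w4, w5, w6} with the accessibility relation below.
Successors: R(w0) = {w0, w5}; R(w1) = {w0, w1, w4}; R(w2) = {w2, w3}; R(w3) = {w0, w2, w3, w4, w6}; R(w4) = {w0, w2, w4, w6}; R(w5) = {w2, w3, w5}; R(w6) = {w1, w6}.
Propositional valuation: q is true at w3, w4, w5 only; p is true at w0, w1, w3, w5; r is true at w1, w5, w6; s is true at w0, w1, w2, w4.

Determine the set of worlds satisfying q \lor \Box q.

w3, w4, w5

Let φ = q \lor \Box q. Evaluate φ at each world:
  w0 (successors {w0, w5}): φ is false.
  w1 (successors {w0, w1, w4}): φ is false.
  w2 (successors {w2, w3}): φ is false.
  w3 (successors {w0, w2, w3, w4, w6}): φ is true.
  w4 (successors {w0, w2, w4, w6}): φ is true.
  w5 (successors {w2, w3, w5}): φ is true.
  w6 (successors {w1, w6}): φ is false.
For instance, at w6:
  At w6: q is false, \Box q is false, so q \lor \Box q is false.
    At w6: \Box q requires q at every successor {w1, w6}.
      q fails at w1, so \Box q is false at w6.
Satisfying worlds: {w3, w4, w5}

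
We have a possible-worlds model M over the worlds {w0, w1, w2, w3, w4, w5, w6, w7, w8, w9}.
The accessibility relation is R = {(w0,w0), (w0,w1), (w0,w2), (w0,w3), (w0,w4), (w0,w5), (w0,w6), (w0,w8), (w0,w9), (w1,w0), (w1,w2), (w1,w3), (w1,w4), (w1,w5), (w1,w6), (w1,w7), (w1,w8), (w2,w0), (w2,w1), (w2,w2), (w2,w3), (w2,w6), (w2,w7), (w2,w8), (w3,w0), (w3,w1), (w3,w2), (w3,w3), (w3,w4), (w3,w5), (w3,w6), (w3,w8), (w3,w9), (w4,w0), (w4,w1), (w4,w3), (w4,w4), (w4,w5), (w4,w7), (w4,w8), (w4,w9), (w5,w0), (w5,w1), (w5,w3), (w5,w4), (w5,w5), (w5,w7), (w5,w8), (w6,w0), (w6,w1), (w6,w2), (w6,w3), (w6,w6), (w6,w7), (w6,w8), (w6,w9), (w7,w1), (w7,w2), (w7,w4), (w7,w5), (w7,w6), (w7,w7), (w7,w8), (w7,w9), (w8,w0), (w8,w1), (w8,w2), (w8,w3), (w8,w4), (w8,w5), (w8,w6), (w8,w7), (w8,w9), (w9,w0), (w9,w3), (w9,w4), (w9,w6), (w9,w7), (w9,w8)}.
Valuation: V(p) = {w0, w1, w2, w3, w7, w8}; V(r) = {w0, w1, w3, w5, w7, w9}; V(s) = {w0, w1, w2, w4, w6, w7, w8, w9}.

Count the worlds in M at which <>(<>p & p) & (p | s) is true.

Recall that <>ψ holds at a world iff ψ holds at some accessible world.
Let φ = <>(<>p & p) & (p | s). Evaluate φ at each world:
  w0 (successors {w0, w1, w2, w3, w4, w5, w6, w8, w9}): φ is true.
  w1 (successors {w0, w2, w3, w4, w5, w6, w7, w8}): φ is true.
  w2 (successors {w0, w1, w2, w3, w6, w7, w8}): φ is true.
  w3 (successors {w0, w1, w2, w3, w4, w5, w6, w8, w9}): φ is true.
  w4 (successors {w0, w1, w3, w4, w5, w7, w8, w9}): φ is true.
  w5 (successors {w0, w1, w3, w4, w5, w7, w8}): φ is false.
  w6 (successors {w0, w1, w2, w3, w6, w7, w8, w9}): φ is true.
  w7 (successors {w1, w2, w4, w5, w6, w7, w8, w9}): φ is true.
  w8 (successors {w0, w1, w2, w3, w4, w5, w6, w7, w9}): φ is true.
  w9 (successors {w0, w3, w4, w6, w7, w8}): φ is true.
For instance, at w1:
  At w1: <>(<>p & p) is true, p | s is true, so <>(<>p & p) & (p | s) is true.
    At w1: <>(<>p & p) requires <>p & p at some successor in {w0, w2, w3, w4, w5, w6, w7, w8}.
      <>p & p holds at w0, so <>(<>p & p) is true at w1.
Satisfying worlds: {w0, w1, w2, w3, w4, w6, w7, w8, w9}

9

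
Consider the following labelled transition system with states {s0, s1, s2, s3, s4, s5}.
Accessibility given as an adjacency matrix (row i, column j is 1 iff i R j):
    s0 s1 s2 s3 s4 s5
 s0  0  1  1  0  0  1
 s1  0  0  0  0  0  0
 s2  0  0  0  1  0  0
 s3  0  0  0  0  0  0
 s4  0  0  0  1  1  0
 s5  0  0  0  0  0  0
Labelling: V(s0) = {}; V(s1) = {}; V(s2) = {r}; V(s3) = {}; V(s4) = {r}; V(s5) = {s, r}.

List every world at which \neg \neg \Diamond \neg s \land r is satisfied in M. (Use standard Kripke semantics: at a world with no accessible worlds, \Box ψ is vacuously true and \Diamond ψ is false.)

s2, s4

Let φ = \neg \neg \Diamond \neg s \land r. Evaluate φ at each world:
  s0 (successors {s1, s2, s5}): φ is false.
  s1 (successors ∅): φ is false.
  s2 (successors {s3}): φ is true.
  s3 (successors ∅): φ is false.
  s4 (successors {s3, s4}): φ is true.
  s5 (successors ∅): φ is false.
For instance, at s2:
  At s2: \neg \neg \Diamond \neg s is true, r is true, so \neg \neg \Diamond \neg s \land r is true.
    At s2: \neg \Diamond \neg s is false, so \neg \neg \Diamond \neg s is true.
      At s2: \Diamond \neg s is true, so \neg \Diamond \neg s is false.
Satisfying worlds: {s2, s4}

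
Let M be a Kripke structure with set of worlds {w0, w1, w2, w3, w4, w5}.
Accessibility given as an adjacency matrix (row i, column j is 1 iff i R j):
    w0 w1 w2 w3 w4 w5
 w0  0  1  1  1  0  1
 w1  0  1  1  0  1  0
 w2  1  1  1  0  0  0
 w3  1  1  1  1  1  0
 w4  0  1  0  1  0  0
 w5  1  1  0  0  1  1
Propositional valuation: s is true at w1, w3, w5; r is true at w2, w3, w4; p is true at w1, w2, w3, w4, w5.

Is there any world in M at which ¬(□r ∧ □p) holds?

Yes

Let φ = ¬(□r ∧ □p). Evaluate φ at each world:
  w0 (successors {w1, w2, w3, w5}): φ is true.
  w1 (successors {w1, w2, w4}): φ is true.
  w2 (successors {w0, w1, w2}): φ is true.
  w3 (successors {w0, w1, w2, w3, w4}): φ is true.
  w4 (successors {w1, w3}): φ is true.
  w5 (successors {w0, w1, w4, w5}): φ is true.
Detail at w0 (witness):
  At w0: □r ∧ □p is false, so ¬(□r ∧ □p) is true.
    At w0: □r is false, □p is true, so □r ∧ □p is false.
      At w0: □r requires r at every successor {w1, w2, w3, w5}.
        r fails at w1, so □r is false at w0.
      At w0: □p requires p at every successor {w1, w2, w3, w5}.
        At w1: p is true.
        At w2: p is true.
        At w3: p is true.
        At w5: p is true.
      So □p is true at w0.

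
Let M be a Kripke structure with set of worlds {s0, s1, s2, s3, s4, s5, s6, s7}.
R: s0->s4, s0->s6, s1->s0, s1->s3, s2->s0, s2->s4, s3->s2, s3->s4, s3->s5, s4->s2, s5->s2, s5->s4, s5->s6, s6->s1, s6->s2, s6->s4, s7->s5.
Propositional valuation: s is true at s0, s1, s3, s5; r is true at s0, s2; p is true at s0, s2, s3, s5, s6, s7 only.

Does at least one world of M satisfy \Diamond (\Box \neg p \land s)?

Let φ = \Diamond (\Box \neg p \land s). Evaluate φ at each world:
  s0 (successors {s4, s6}): φ is false.
  s1 (successors {s0, s3}): φ is false.
  s2 (successors {s0, s4}): φ is false.
  s3 (successors {s2, s4, s5}): φ is false.
  s4 (successors {s2}): φ is false.
  s5 (successors {s2, s4, s6}): φ is false.
  s6 (successors {s1, s2, s4}): φ is false.
  s7 (successors {s5}): φ is false.
For instance, at s7:
  At s7: \Diamond (\Box \neg p \land s) requires \Box \neg p \land s at some successor in {s5}.
    At s5: \Box \neg p \land s is false.
  So \Diamond (\Box \neg p \land s) is false at s7.

No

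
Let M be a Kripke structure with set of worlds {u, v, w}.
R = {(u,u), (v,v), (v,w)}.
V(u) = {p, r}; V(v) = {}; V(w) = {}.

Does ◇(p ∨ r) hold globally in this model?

No

Let φ = ◇(p ∨ r). Evaluate φ at each world:
  u (successors {u}): φ is true.
  v (successors {v, w}): φ is false.
  w (successors ∅): φ is false.
Detail at v (counterexample):
  At v: ◇(p ∨ r) requires p ∨ r at some successor in {v, w}.
    At v: p ∨ r is false.
    At w: p ∨ r is false.
  So ◇(p ∨ r) is false at v.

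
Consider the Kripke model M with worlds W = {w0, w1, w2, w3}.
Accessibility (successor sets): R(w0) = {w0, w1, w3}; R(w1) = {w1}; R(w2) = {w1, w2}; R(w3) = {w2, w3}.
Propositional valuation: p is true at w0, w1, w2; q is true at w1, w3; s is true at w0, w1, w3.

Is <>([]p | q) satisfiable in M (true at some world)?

Yes

Let φ = <>([]p | q). Evaluate φ at each world:
  w0 (successors {w0, w1, w3}): φ is true.
  w1 (successors {w1}): φ is true.
  w2 (successors {w1, w2}): φ is true.
  w3 (successors {w2, w3}): φ is true.
Detail at w0 (witness):
  At w0: <>([]p | q) requires []p | q at some successor in {w0, w1, w3}.
    []p | q holds at w1, so <>([]p | q) is true at w0.
      At w1: []p is true, q is true, so []p | q is true.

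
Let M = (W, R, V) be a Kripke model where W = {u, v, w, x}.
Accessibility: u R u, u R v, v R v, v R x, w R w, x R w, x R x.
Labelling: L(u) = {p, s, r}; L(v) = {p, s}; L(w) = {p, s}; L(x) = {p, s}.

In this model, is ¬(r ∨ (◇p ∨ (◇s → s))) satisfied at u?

No

At u: r ∨ (◇p ∨ (◇s → s)) is true, so ¬(r ∨ (◇p ∨ (◇s → s))) is false.
  At u: r is true, ◇p ∨ (◇s → s) is true, so r ∨ (◇p ∨ (◇s → s)) is true.
    At u: ◇p is true, ◇s → s is true, so ◇p ∨ (◇s → s) is true.
      At u: ◇p requires p at some successor in {u, v}.
        p holds at u, so ◇p is true at u.
      At u: ◇s is true, s is true, so ◇s → s is true.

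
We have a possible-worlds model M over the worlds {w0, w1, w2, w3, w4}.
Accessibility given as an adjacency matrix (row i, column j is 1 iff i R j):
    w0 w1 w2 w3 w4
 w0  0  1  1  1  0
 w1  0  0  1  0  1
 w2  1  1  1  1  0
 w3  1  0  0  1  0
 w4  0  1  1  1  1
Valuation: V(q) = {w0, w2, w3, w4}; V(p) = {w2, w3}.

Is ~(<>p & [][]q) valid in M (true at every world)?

Let φ = ~(<>p & [][]q). Evaluate φ at each world:
  w0 (successors {w1, w2, w3}): φ is true.
  w1 (successors {w2, w4}): φ is true.
  w2 (successors {w0, w1, w2, w3}): φ is true.
  w3 (successors {w0, w3}): φ is true.
  w4 (successors {w1, w2, w3, w4}): φ is true.
For instance, at w2:
  At w2: <>p & [][]q is false, so ~(<>p & [][]q) is true.
    At w2: <>p is true, [][]q is false, so <>p & [][]q is false.
      At w2: <>p requires p at some successor in {w0, w1, w2, w3}.
        p holds at w2, so <>p is true at w2.
      At w2: [][]q requires []q at every successor {w0, w1, w2, w3}.
        []q fails at w0, so [][]q is false at w2.

Yes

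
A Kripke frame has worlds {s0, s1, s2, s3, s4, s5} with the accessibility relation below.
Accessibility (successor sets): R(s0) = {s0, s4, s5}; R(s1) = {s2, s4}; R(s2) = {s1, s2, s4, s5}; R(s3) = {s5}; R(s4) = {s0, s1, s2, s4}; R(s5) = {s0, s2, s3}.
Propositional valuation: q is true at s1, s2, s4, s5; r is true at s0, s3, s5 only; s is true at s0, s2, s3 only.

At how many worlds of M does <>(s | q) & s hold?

3

Let φ = <>(s | q) & s. Evaluate φ at each world:
  s0 (successors {s0, s4, s5}): φ is true.
  s1 (successors {s2, s4}): φ is false.
  s2 (successors {s1, s2, s4, s5}): φ is true.
  s3 (successors {s5}): φ is true.
  s4 (successors {s0, s1, s2, s4}): φ is false.
  s5 (successors {s0, s2, s3}): φ is false.
For instance, at s2:
  At s2: <>(s | q) is true, s is true, so <>(s | q) & s is true.
    At s2: <>(s | q) requires s | q at some successor in {s1, s2, s4, s5}.
      s | q holds at s1, so <>(s | q) is true at s2.
Satisfying worlds: {s0, s2, s3}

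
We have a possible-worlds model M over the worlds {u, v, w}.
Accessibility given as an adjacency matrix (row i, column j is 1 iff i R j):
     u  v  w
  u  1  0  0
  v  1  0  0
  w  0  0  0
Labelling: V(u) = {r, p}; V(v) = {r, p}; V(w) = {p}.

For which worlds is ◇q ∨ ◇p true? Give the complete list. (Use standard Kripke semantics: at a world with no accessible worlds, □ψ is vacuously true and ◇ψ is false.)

u, v

Let φ = ◇q ∨ ◇p. Evaluate φ at each world:
  u (successors {u}): φ is true.
  v (successors {u}): φ is true.
  w (successors ∅): φ is false.
For instance, at u:
  At u: ◇q is false, ◇p is true, so ◇q ∨ ◇p is true.
    At u: ◇q requires q at some successor in {u}.
      At u: q is false.
    So ◇q is false at u.
    At u: ◇p requires p at some successor in {u}.
      p holds at u, so ◇p is true at u.
Satisfying worlds: {u, v}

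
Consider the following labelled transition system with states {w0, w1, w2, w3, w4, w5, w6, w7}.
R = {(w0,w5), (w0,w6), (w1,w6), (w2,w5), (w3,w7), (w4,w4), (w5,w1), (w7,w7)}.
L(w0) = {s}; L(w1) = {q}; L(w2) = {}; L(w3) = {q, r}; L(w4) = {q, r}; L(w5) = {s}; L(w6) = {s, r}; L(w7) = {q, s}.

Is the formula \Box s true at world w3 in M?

At w3: \Box s requires s at every successor {w7}.
  At w7: s is true.
So \Box s is true at w3.

Yes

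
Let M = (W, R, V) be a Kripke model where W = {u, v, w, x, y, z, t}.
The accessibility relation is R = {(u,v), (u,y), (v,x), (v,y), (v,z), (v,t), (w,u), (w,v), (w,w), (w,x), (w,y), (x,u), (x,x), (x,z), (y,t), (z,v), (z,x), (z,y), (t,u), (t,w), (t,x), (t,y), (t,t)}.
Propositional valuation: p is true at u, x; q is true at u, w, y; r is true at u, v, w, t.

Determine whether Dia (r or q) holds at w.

At w: Dia (r or q) requires r or q at some successor in {u, v, w, x, y}.
  r or q holds at u, so Dia (r or q) is true at w.

Yes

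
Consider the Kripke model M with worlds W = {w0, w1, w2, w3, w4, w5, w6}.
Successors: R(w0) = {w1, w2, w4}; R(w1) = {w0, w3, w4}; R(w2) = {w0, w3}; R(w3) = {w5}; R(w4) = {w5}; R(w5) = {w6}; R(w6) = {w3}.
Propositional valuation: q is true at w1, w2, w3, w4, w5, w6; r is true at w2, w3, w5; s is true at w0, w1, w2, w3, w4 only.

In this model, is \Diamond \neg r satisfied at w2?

At w2: \Diamond \neg r requires \neg r at some successor in {w0, w3}.
  \neg r holds at w0, so \Diamond \neg r is true at w2.

Yes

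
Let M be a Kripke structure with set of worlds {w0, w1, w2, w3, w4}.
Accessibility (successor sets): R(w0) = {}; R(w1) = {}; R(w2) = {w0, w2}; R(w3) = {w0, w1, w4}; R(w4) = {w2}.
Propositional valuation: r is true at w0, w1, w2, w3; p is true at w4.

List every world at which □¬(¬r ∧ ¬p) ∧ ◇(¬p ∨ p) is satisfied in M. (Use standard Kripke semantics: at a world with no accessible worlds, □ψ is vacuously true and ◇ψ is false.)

w2, w3, w4

Let φ = □¬(¬r ∧ ¬p) ∧ ◇(¬p ∨ p). Evaluate φ at each world:
  w0 (successors ∅): φ is false.
  w1 (successors ∅): φ is false.
  w2 (successors {w0, w2}): φ is true.
  w3 (successors {w0, w1, w4}): φ is true.
  w4 (successors {w2}): φ is true.
For instance, at w3:
  At w3: □¬(¬r ∧ ¬p) is true, ◇(¬p ∨ p) is true, so □¬(¬r ∧ ¬p) ∧ ◇(¬p ∨ p) is true.
    At w3: □¬(¬r ∧ ¬p) requires ¬(¬r ∧ ¬p) at every successor {w0, w1, w4}.
      At w0: ¬(¬r ∧ ¬p) is true.
      At w1: ¬(¬r ∧ ¬p) is true.
      At w4: ¬(¬r ∧ ¬p) is true.
    So □¬(¬r ∧ ¬p) is true at w3.
    At w3: ◇(¬p ∨ p) requires ¬p ∨ p at some successor in {w0, w1, w4}.
      ¬p ∨ p holds at w0, so ◇(¬p ∨ p) is true at w3.
Satisfying worlds: {w2, w3, w4}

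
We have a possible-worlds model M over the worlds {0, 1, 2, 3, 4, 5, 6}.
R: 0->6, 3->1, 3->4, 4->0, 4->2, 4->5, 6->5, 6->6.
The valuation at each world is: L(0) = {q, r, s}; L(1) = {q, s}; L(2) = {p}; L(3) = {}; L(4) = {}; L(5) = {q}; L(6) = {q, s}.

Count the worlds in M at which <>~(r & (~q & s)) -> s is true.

Let φ = <>~(r & (~q & s)) -> s. Evaluate φ at each world:
  0 (successors {6}): φ is true.
  1 (successors ∅): φ is true.
  2 (successors ∅): φ is true.
  3 (successors {1, 4}): φ is false.
  4 (successors {0, 2, 5}): φ is false.
  5 (successors ∅): φ is true.
  6 (successors {5, 6}): φ is true.
For instance, at 6:
  At 6: <>~(r & (~q & s)) is true, s is true, so <>~(r & (~q & s)) -> s is true.
    At 6: <>~(r & (~q & s)) requires ~(r & (~q & s)) at some successor in {5, 6}.
      ~(r & (~q & s)) holds at 5, so <>~(r & (~q & s)) is true at 6.
Satisfying worlds: {0, 1, 2, 5, 6}

5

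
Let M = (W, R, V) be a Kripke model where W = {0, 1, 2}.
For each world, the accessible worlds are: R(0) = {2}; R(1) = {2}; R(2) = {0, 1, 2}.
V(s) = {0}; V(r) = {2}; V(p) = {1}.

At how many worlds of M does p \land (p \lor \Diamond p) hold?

Let φ = p \land (p \lor \Diamond p). Evaluate φ at each world:
  0 (successors {2}): φ is false.
  1 (successors {2}): φ is true.
  2 (successors {0, 1, 2}): φ is false.
For instance, at 2:
  At 2: p is false, p \lor \Diamond p is true, so p \land (p \lor \Diamond p) is false.
    At 2: p is false, \Diamond p is true, so p \lor \Diamond p is true.
      At 2: \Diamond p requires p at some successor in {0, 1, 2}.
        p holds at 1, so \Diamond p is true at 2.
Satisfying worlds: {1}

1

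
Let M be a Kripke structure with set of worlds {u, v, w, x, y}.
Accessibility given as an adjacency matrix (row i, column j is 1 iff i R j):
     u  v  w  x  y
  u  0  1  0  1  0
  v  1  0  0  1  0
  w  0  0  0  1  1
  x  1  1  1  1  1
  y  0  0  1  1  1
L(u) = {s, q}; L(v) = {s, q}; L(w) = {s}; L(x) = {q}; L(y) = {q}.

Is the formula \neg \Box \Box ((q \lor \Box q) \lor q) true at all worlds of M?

Let φ = \neg \Box \Box ((q \lor \Box q) \lor q). Evaluate φ at each world:
  u (successors {v, x}): φ is false.
  v (successors {u, x}): φ is false.
  w (successors {x, y}): φ is false.
  x (successors {u, v, w, x, y}): φ is false.
  y (successors {w, x, y}): φ is false.
Detail at u (counterexample):
  At u: \Box \Box ((q \lor \Box q) \lor q) is true, so \neg \Box \Box ((q \lor \Box q) \lor q) is false.
    At u: \Box \Box ((q \lor \Box q) \lor q) requires \Box ((q \lor \Box q) \lor q) at every successor {v, x}.
      At v: \Box ((q \lor \Box q) \lor q) is true.
      At x: \Box ((q \lor \Box q) \lor q) is true.
    So \Box \Box ((q \lor \Box q) \lor q) is true at u.

No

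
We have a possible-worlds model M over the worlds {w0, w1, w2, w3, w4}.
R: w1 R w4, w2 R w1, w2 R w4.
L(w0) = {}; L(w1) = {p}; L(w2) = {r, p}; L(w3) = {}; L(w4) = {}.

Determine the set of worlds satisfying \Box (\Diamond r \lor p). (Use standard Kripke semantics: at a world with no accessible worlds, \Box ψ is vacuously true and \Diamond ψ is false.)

w0, w3, w4

Let φ = \Box (\Diamond r \lor p). Evaluate φ at each world:
  w0 (successors ∅): φ is true.
  w1 (successors {w4}): φ is false.
  w2 (successors {w1, w4}): φ is false.
  w3 (successors ∅): φ is true.
  w4 (successors ∅): φ is true.
For instance, at w2:
  At w2: \Box (\Diamond r \lor p) requires \Diamond r \lor p at every successor {w1, w4}.
    \Diamond r \lor p fails at w4, so \Box (\Diamond r \lor p) is false at w2.
      At w4: \Diamond r is false, p is false, so \Diamond r \lor p is false.
Satisfying worlds: {w0, w3, w4}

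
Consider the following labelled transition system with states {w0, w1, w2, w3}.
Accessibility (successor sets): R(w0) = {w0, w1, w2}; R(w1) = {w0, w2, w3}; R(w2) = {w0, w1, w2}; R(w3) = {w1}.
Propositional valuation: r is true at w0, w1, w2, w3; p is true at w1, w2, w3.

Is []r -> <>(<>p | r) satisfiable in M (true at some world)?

Yes

Recall that []ψ holds at a world iff ψ holds at every accessible world, and <>ψ holds iff ψ holds at some accessible world.
Let φ = []r -> <>(<>p | r). Evaluate φ at each world:
  w0 (successors {w0, w1, w2}): φ is true.
  w1 (successors {w0, w2, w3}): φ is true.
  w2 (successors {w0, w1, w2}): φ is true.
  w3 (successors {w1}): φ is true.
Detail at w0 (witness):
  At w0: []r is true, <>(<>p | r) is true, so []r -> <>(<>p | r) is true.
    At w0: []r requires r at every successor {w0, w1, w2}.
      At w0: r is true.
      At w1: r is true.
      At w2: r is true.
    So []r is true at w0.
    At w0: <>(<>p | r) requires <>p | r at some successor in {w0, w1, w2}.
      <>p | r holds at w0, so <>(<>p | r) is true at w0.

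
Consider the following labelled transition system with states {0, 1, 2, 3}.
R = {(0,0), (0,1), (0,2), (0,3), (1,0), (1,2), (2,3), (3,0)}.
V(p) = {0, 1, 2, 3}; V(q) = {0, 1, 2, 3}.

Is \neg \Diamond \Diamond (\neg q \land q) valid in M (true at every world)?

Let φ = \neg \Diamond \Diamond (\neg q \land q). Evaluate φ at each world:
  0 (successors {0, 1, 2, 3}): φ is true.
  1 (successors {0, 2}): φ is true.
  2 (successors {3}): φ is true.
  3 (successors {0}): φ is true.
For instance, at 2:
  At 2: \Diamond \Diamond (\neg q \land q) is false, so \neg \Diamond \Diamond (\neg q \land q) is true.
    At 2: \Diamond \Diamond (\neg q \land q) requires \Diamond (\neg q \land q) at some successor in {3}.
      At 3: \Diamond (\neg q \land q) is false.
    So \Diamond \Diamond (\neg q \land q) is false at 2.

Yes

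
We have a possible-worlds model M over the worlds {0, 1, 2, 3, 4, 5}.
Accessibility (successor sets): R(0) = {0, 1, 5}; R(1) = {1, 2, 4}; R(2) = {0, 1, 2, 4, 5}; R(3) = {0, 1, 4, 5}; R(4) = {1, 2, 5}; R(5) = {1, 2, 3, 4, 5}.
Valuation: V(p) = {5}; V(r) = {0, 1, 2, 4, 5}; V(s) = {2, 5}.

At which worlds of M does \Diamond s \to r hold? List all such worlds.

0, 1, 2, 4, 5

Recall that \Diamond ψ holds at a world iff ψ holds at some accessible world.
Let φ = \Diamond s \to r. Evaluate φ at each world:
  0 (successors {0, 1, 5}): φ is true.
  1 (successors {1, 2, 4}): φ is true.
  2 (successors {0, 1, 2, 4, 5}): φ is true.
  3 (successors {0, 1, 4, 5}): φ is false.
  4 (successors {1, 2, 5}): φ is true.
  5 (successors {1, 2, 3, 4, 5}): φ is true.
For instance, at 2:
  At 2: \Diamond s is true, r is true, so \Diamond s \to r is true.
    At 2: \Diamond s requires s at some successor in {0, 1, 2, 4, 5}.
      s holds at 2, so \Diamond s is true at 2.
Satisfying worlds: {0, 1, 2, 4, 5}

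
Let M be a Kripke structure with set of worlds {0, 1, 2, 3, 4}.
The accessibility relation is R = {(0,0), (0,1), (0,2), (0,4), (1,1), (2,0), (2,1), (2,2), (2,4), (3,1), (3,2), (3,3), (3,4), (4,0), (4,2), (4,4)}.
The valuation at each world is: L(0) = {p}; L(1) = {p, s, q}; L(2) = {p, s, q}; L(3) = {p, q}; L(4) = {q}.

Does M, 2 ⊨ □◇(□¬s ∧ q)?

At 2: □◇(□¬s ∧ q) requires ◇(□¬s ∧ q) at every successor {0, 1, 2, 4}.
  ◇(□¬s ∧ q) fails at 0, so □◇(□¬s ∧ q) is false at 2.
    At 0: ◇(□¬s ∧ q) requires □¬s ∧ q at some successor in {0, 1, 2, 4}.
      At 0: □¬s ∧ q is false.
      At 1: □¬s ∧ q is false.
      At 2: □¬s ∧ q is false.
      At 4: □¬s ∧ q is false.
    So ◇(□¬s ∧ q) is false at 0.

No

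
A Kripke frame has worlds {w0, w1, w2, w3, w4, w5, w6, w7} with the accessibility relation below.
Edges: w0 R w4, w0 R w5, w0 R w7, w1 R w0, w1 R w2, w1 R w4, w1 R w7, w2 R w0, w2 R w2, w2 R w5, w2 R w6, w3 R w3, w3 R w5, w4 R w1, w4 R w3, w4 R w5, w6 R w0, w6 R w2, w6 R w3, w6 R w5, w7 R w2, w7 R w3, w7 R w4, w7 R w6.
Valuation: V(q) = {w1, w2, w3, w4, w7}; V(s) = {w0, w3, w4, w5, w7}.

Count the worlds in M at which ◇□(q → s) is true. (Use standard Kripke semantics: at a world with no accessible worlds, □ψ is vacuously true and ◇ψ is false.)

Recall that □ψ holds at a world iff ψ holds at every accessible world, and ◇ψ holds iff ψ holds at some accessible world.
Let φ = ◇□(q → s). Evaluate φ at each world:
  w0 (successors {w4, w5, w7}): φ is true.
  w1 (successors {w0, w2, w4, w7}): φ is true.
  w2 (successors {w0, w2, w5, w6}): φ is true.
  w3 (successors {w3, w5}): φ is true.
  w4 (successors {w1, w3, w5}): φ is true.
  w5 (successors ∅): φ is false.
  w6 (successors {w0, w2, w3, w5}): φ is true.
  w7 (successors {w2, w3, w4, w6}): φ is true.
For instance, at w7:
  At w7: ◇□(q → s) requires □(q → s) at some successor in {w2, w3, w4, w6}.
    □(q → s) holds at w3, so ◇□(q → s) is true at w7.
      At w3: □(q → s) requires q → s at every successor {w3, w5}.
        At w3: q → s is true.
        At w5: q → s is true.
      So □(q → s) is true at w3.
Satisfying worlds: {w0, w1, w2, w3, w4, w6, w7}

7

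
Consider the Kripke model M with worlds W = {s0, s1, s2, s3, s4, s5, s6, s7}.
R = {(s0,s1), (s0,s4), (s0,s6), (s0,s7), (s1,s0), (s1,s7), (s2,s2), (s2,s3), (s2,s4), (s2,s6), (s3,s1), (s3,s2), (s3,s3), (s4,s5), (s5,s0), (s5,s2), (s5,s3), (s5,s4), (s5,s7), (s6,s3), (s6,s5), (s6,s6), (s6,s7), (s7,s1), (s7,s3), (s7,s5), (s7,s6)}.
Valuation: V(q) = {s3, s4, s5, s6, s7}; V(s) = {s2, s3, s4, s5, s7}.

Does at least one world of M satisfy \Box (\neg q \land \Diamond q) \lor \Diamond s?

Let φ = \Box (\neg q \land \Diamond q) \lor \Diamond s. Evaluate φ at each world:
  s0 (successors {s1, s4, s6, s7}): φ is true.
  s1 (successors {s0, s7}): φ is true.
  s2 (successors {s2, s3, s4, s6}): φ is true.
  s3 (successors {s1, s2, s3}): φ is true.
  s4 (successors {s5}): φ is true.
  s5 (successors {s0, s2, s3, s4, s7}): φ is true.
  s6 (successors {s3, s5, s6, s7}): φ is true.
  s7 (successors {s1, s3, s5, s6}): φ is true.
Detail at s0 (witness):
  At s0: \Box (\neg q \land \Diamond q) is false, \Diamond s is true, so \Box (\neg q \land \Diamond q) \lor \Diamond s is true.
    At s0: \Box (\neg q \land \Diamond q) requires \neg q \land \Diamond q at every successor {s1, s4, s6, s7}.
      \neg q \land \Diamond q fails at s4, so \Box (\neg q \land \Diamond q) is false at s0.
    At s0: \Diamond s requires s at some successor in {s1, s4, s6, s7}.
      s holds at s4, so \Diamond s is true at s0.

Yes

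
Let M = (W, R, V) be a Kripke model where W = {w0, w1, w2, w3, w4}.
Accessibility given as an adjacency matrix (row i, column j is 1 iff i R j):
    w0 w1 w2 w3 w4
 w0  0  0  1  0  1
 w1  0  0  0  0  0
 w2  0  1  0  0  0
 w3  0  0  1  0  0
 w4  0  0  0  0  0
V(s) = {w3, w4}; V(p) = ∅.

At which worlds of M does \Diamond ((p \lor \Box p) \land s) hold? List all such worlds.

Let φ = \Diamond ((p \lor \Box p) \land s). Evaluate φ at each world:
  w0 (successors {w2, w4}): φ is true.
  w1 (successors ∅): φ is false.
  w2 (successors {w1}): φ is false.
  w3 (successors {w2}): φ is false.
  w4 (successors ∅): φ is false.
For instance, at w0:
  At w0: \Diamond ((p \lor \Box p) \land s) requires (p \lor \Box p) \land s at some successor in {w2, w4}.
    (p \lor \Box p) \land s holds at w4, so \Diamond ((p \lor \Box p) \land s) is true at w0.
      At w4: p \lor \Box p is true, s is true, so (p \lor \Box p) \land s is true.
Satisfying worlds: {w0}

w0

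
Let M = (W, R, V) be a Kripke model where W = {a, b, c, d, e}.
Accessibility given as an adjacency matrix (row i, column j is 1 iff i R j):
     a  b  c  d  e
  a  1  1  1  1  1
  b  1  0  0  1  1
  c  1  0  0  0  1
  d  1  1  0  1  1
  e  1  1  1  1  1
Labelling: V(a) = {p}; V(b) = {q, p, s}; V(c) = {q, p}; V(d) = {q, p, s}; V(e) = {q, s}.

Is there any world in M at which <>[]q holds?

Let φ = <>[]q. Evaluate φ at each world:
  a (successors {a, b, c, d, e}): φ is false.
  b (successors {a, d, e}): φ is false.
  c (successors {a, e}): φ is false.
  d (successors {a, b, d, e}): φ is false.
  e (successors {a, b, c, d, e}): φ is false.
For instance, at b:
  At b: <>[]q requires []q at some successor in {a, d, e}.
    At a: []q is false.
    At d: []q is false.
    At e: []q is false.
  So <>[]q is false at b.

No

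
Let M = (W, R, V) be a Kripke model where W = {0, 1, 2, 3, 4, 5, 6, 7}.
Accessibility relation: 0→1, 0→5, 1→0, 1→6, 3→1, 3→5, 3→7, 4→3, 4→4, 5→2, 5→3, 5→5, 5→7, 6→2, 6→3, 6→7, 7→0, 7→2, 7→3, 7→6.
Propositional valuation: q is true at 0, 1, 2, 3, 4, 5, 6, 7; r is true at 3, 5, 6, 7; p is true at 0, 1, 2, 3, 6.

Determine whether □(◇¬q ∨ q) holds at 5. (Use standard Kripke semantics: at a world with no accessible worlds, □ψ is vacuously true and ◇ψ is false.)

Yes

Recall that □ψ holds at a world iff ψ holds at every accessible world, and ◇ψ holds iff ψ holds at some accessible world.
At 5: □(◇¬q ∨ q) requires ◇¬q ∨ q at every successor {2, 3, 5, 7}.
  At 2: ◇¬q ∨ q is true.
  At 3: ◇¬q ∨ q is true.
  At 5: ◇¬q ∨ q is true.
  At 7: ◇¬q ∨ q is true.
So □(◇¬q ∨ q) is true at 5.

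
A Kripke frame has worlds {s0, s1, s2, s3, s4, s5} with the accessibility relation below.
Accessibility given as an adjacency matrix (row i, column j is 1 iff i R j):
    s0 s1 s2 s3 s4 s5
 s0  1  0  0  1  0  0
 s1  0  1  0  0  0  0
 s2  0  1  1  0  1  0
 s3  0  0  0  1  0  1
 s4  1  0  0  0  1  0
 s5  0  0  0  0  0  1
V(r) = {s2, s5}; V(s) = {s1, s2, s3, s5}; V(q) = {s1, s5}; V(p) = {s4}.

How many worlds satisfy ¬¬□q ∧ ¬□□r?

1

Let φ = ¬¬□q ∧ ¬□□r. Evaluate φ at each world:
  s0 (successors {s0, s3}): φ is false.
  s1 (successors {s1}): φ is true.
  s2 (successors {s1, s2, s4}): φ is false.
  s3 (successors {s3, s5}): φ is false.
  s4 (successors {s0, s4}): φ is false.
  s5 (successors {s5}): φ is false.
For instance, at s0:
  At s0: ¬¬□q is false, ¬□□r is true, so ¬¬□q ∧ ¬□□r is false.
    At s0: ¬□q is true, so ¬¬□q is false.
      At s0: □q is false, so ¬□q is true.
    At s0: □□r is false, so ¬□□r is true.
      At s0: □□r requires □r at every successor {s0, s3}.
        □r fails at s0, so □□r is false at s0.
Satisfying worlds: {s1}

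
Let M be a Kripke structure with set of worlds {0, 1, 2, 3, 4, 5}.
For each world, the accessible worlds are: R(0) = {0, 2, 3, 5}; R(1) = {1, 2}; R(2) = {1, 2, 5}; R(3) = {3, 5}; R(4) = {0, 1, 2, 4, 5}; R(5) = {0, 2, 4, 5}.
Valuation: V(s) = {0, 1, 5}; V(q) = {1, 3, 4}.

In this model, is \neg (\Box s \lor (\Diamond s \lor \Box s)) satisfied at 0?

At 0: \Box s \lor (\Diamond s \lor \Box s) is true, so \neg (\Box s \lor (\Diamond s \lor \Box s)) is false.
  At 0: \Box s is false, \Diamond s \lor \Box s is true, so \Box s \lor (\Diamond s \lor \Box s) is true.
    At 0: \Box s requires s at every successor {0, 2, 3, 5}.
      s fails at 2, so \Box s is false at 0.
    At 0: \Diamond s is true, \Box s is false, so \Diamond s \lor \Box s is true.
      At 0: \Diamond s requires s at some successor in {0, 2, 3, 5}.
        s holds at 0, so \Diamond s is true at 0.
      At 0: \Box s requires s at every successor {0, 2, 3, 5}.
        s fails at 2, so \Box s is false at 0.

No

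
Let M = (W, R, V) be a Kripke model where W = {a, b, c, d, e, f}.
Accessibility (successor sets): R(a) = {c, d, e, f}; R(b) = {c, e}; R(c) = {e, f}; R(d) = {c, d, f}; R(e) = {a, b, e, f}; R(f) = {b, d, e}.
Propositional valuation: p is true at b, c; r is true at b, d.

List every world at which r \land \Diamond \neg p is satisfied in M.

b, d

Let φ = r \land \Diamond \neg p. Evaluate φ at each world:
  a (successors {c, d, e, f}): φ is false.
  b (successors {c, e}): φ is true.
  c (successors {e, f}): φ is false.
  d (successors {c, d, f}): φ is true.
  e (successors {a, b, e, f}): φ is false.
  f (successors {b, d, e}): φ is false.
For instance, at e:
  At e: r is false, \Diamond \neg p is true, so r \land \Diamond \neg p is false.
    At e: \Diamond \neg p requires \neg p at some successor in {a, b, e, f}.
      \neg p holds at a, so \Diamond \neg p is true at e.
Satisfying worlds: {b, d}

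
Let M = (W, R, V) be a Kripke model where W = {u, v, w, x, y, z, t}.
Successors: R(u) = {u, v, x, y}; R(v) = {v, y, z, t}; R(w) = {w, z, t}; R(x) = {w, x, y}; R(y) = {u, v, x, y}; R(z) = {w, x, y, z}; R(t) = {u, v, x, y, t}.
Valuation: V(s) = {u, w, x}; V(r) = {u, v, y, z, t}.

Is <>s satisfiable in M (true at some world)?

Recall that <>ψ holds at a world iff ψ holds at some accessible world.
Let φ = <>s. Evaluate φ at each world:
  u (successors {u, v, x, y}): φ is true.
  v (successors {v, y, z, t}): φ is false.
  w (successors {w, z, t}): φ is true.
  x (successors {w, x, y}): φ is true.
  y (successors {u, v, x, y}): φ is true.
  z (successors {w, x, y, z}): φ is true.
  t (successors {u, v, x, y, t}): φ is true.
Detail at u (witness):
  At u: <>s requires s at some successor in {u, v, x, y}.
    s holds at u, so <>s is true at u.

Yes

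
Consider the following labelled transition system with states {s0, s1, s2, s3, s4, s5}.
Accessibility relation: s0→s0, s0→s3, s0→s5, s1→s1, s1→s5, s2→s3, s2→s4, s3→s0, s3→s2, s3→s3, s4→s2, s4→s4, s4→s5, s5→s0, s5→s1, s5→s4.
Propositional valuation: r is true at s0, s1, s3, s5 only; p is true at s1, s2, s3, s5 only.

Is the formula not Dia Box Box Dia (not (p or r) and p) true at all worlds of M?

Let φ = not Dia Box Box Dia (not (p or r) and p). Evaluate φ at each world:
  s0 (successors {s0, s3, s5}): φ is true.
  s1 (successors {s1, s5}): φ is true.
  s2 (successors {s3, s4}): φ is true.
  s3 (successors {s0, s2, s3}): φ is true.
  s4 (successors {s2, s4, s5}): φ is true.
  s5 (successors {s0, s1, s4}): φ is true.
For instance, at s4:
  At s4: Dia Box Box Dia (not (p or r) and p) is false, so not Dia Box Box Dia (not (p or r) and p) is true.
    At s4: Dia Box Box Dia (not (p or r) and p) requires Box Box Dia (not (p or r) and p) at some successor in {s2, s4, s5}.
      At s2: Box Box Dia (not (p or r) and p) is false.
      At s4: Box Box Dia (not (p or r) and p) is false.
      At s5: Box Box Dia (not (p or r) and p) is false.
    So Dia Box Box Dia (not (p or r) and p) is false at s4.

Yes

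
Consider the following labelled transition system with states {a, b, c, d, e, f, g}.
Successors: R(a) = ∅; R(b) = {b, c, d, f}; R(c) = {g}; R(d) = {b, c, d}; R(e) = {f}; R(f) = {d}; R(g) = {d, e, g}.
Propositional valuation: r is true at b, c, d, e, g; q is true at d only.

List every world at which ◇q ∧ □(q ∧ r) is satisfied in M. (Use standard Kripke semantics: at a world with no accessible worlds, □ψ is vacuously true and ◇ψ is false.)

f

Let φ = ◇q ∧ □(q ∧ r). Evaluate φ at each world:
  a (successors ∅): φ is false.
  b (successors {b, c, d, f}): φ is false.
  c (successors {g}): φ is false.
  d (successors {b, c, d}): φ is false.
  e (successors {f}): φ is false.
  f (successors {d}): φ is true.
  g (successors {d, e, g}): φ is false.
For instance, at d:
  At d: ◇q is true, □(q ∧ r) is false, so ◇q ∧ □(q ∧ r) is false.
    At d: ◇q requires q at some successor in {b, c, d}.
      q holds at d, so ◇q is true at d.
    At d: □(q ∧ r) requires q ∧ r at every successor {b, c, d}.
      q ∧ r fails at b, so □(q ∧ r) is false at d.
Satisfying worlds: {f}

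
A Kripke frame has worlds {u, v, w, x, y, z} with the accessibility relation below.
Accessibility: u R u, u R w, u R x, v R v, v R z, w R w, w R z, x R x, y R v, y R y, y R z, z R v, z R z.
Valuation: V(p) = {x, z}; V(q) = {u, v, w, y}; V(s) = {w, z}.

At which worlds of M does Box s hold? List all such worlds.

w

Let φ = Box s. Evaluate φ at each world:
  u (successors {u, w, x}): φ is false.
  v (successors {v, z}): φ is false.
  w (successors {w, z}): φ is true.
  x (successors {x}): φ is false.
  y (successors {v, y, z}): φ is false.
  z (successors {v, z}): φ is false.
For instance, at v:
  At v: Box s requires s at every successor {v, z}.
    s fails at v, so Box s is false at v.
Satisfying worlds: {w}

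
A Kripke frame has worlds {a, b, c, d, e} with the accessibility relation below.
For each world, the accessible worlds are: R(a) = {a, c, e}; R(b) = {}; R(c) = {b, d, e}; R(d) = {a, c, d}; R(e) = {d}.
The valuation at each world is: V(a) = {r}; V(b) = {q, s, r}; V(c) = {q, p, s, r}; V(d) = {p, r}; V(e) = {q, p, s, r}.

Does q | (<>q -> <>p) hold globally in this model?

Let φ = q | (<>q -> <>p). Evaluate φ at each world:
  a (successors {a, c, e}): φ is true.
  b (successors ∅): φ is true.
  c (successors {b, d, e}): φ is true.
  d (successors {a, c, d}): φ is true.
  e (successors {d}): φ is true.
For instance, at e:
  At e: q is true, <>q -> <>p is true, so q | (<>q -> <>p) is true.
    At e: <>q is false, <>p is true, so <>q -> <>p is true.
      At e: <>q requires q at some successor in {d}.
        At d: q is false.
      So <>q is false at e.
      At e: <>p requires p at some successor in {d}.
        p holds at d, so <>p is true at e.

Yes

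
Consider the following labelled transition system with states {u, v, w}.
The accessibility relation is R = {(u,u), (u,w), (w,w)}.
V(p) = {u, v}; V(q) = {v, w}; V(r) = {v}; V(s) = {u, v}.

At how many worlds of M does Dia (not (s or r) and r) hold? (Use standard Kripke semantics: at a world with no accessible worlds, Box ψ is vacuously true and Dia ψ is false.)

0

Recall that Dia ψ holds at a world iff ψ holds at some accessible world.
Let φ = Dia (not (s or r) and r). Evaluate φ at each world:
  u (successors {u, w}): φ is false.
  v (successors ∅): φ is false.
  w (successors {w}): φ is false.
For instance, at w:
  At w: Dia (not (s or r) and r) requires not (s or r) and r at some successor in {w}.
    At w: not (s or r) and r is false.
  So Dia (not (s or r) and r) is false at w.
Satisfying worlds: none.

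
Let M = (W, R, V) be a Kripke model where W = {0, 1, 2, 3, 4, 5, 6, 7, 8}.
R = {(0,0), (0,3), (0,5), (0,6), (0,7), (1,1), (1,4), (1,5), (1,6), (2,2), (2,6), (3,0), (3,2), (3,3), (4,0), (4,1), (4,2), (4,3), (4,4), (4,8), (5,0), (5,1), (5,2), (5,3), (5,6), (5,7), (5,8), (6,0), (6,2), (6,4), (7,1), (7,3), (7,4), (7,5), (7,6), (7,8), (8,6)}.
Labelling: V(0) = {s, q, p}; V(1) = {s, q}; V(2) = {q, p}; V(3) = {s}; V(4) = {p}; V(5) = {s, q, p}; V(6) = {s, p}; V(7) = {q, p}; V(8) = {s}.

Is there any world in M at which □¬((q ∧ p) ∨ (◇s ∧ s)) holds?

No

Let φ = □¬((q ∧ p) ∨ (◇s ∧ s)). Evaluate φ at each world:
  0 (successors {0, 3, 5, 6, 7}): φ is false.
  1 (successors {1, 4, 5, 6}): φ is false.
  2 (successors {2, 6}): φ is false.
  3 (successors {0, 2, 3}): φ is false.
  4 (successors {0, 1, 2, 3, 4, 8}): φ is false.
  5 (successors {0, 1, 2, 3, 6, 7, 8}): φ is false.
  6 (successors {0, 2, 4}): φ is false.
  7 (successors {1, 3, 4, 5, 6, 8}): φ is false.
  8 (successors {6}): φ is false.
For instance, at 7:
  At 7: □¬((q ∧ p) ∨ (◇s ∧ s)) requires ¬((q ∧ p) ∨ (◇s ∧ s)) at every successor {1, 3, 4, 5, 6, 8}.
    ¬((q ∧ p) ∨ (◇s ∧ s)) fails at 1, so □¬((q ∧ p) ∨ (◇s ∧ s)) is false at 7.
      At 1: (q ∧ p) ∨ (◇s ∧ s) is true, so ¬((q ∧ p) ∨ (◇s ∧ s)) is false.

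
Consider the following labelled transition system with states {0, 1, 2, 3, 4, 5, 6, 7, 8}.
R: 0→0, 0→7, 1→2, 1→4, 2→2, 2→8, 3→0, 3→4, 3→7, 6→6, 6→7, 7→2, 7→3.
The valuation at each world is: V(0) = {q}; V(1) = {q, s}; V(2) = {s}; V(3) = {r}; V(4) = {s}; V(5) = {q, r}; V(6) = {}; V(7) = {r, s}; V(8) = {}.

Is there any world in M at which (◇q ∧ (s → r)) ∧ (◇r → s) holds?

Let φ = (◇q ∧ (s → r)) ∧ (◇r → s). Evaluate φ at each world:
  0 (successors {0, 7}): φ is false.
  1 (successors {2, 4}): φ is false.
  2 (successors {2, 8}): φ is false.
  3 (successors {0, 4, 7}): φ is false.
  4 (successors ∅): φ is false.
  5 (successors ∅): φ is false.
  6 (successors {6, 7}): φ is false.
  7 (successors {2, 3}): φ is false.
  8 (successors ∅): φ is false.
For instance, at 0:
  At 0: ◇q ∧ (s → r) is true, ◇r → s is false, so (◇q ∧ (s → r)) ∧ (◇r → s) is false.
    At 0: ◇q is true, s → r is true, so ◇q ∧ (s → r) is true.
      At 0: ◇q requires q at some successor in {0, 7}.
        q holds at 0, so ◇q is true at 0.
    At 0: ◇r is true, s is false, so ◇r → s is false.
      At 0: ◇r requires r at some successor in {0, 7}.
        r holds at 7, so ◇r is true at 0.

No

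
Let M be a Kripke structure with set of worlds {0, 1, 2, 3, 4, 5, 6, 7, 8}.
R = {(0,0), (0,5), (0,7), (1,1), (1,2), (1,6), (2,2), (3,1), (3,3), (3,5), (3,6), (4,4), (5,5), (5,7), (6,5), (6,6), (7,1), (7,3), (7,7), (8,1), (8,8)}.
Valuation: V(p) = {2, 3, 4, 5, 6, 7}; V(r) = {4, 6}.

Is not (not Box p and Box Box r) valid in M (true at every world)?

Let φ = not (not Box p and Box Box r). Evaluate φ at each world:
  0 (successors {0, 5, 7}): φ is true.
  1 (successors {1, 2, 6}): φ is true.
  2 (successors {2}): φ is true.
  3 (successors {1, 3, 5, 6}): φ is true.
  4 (successors {4}): φ is true.
  5 (successors {5, 7}): φ is true.
  6 (successors {5, 6}): φ is true.
  7 (successors {1, 3, 7}): φ is true.
  8 (successors {1, 8}): φ is true.
For instance, at 2:
  At 2: not Box p and Box Box r is false, so not (not Box p and Box Box r) is true.
    At 2: not Box p is false, Box Box r is false, so not Box p and Box Box r is false.
      At 2: Box p is true, so not Box p is false.
      At 2: Box Box r requires Box r at every successor {2}.
        Box r fails at 2, so Box Box r is false at 2.

Yes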